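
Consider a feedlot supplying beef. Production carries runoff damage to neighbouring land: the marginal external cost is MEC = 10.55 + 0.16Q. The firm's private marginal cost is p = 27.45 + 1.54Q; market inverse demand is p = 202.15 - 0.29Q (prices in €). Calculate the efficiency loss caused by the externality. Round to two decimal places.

DWL = €167.56

Market equilibrium (private): 27.45 + 1.54Q = 202.15 - 0.29Q → Q_m = 95.4645.
Social marginal cost = private MC + MEC = 38.00 + 1.70Q.
Set SMC = demand: 38.00 + 1.70Q = 202.15 - 0.29Q → Q* = 82.4874.
The loss is the area between SMC and demand from Q* to Q_m; with linear curves that's a triangle of height MEC(Q_m).
DWL = ½ × 12.9771 × 25.8243 = 167.5623.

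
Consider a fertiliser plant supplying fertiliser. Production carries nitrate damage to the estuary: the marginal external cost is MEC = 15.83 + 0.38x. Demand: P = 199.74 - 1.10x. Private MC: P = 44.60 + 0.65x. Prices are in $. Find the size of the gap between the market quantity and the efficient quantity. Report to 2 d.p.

Market equilibrium (private): 44.60 + 0.65x = 199.74 - 1.10x → x_m = 88.6514.
Social marginal cost = private MC + MEC = 60.43 + 1.03x.
Set SMC = demand: 60.43 + 1.03x = 199.74 - 1.10x → x* = 65.4038.
Gap = |88.6514 − 65.4038| = 23.2476.

23.25 units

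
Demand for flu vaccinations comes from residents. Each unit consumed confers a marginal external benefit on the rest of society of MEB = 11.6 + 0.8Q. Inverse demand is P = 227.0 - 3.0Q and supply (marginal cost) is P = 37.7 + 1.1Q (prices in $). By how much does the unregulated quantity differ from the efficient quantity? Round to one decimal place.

14.7 units

Market equilibrium (private): 37.7 + 1.1Q = 227.0 - 3.0Q → Q_m = 46.1707.
Social marginal benefit = demand + MEB = 238.6 - 2.2Q.
Set SMB = MC: 238.6 - 2.2Q = 37.7 + 1.1Q → Q* = 60.8788.
Gap = |46.1707 − 60.8788| = 14.7081.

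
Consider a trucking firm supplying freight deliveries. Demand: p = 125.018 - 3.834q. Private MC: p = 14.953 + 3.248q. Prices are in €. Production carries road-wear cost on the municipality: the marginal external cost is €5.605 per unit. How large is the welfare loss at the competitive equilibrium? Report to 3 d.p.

DWL = €2.218

Market equilibrium (private): 14.953 + 3.248q = 125.018 - 3.834q → q_m = 15.5415.
Social marginal cost = private MC + MEC = 20.558 + 3.248q.
Set SMC = demand: 20.558 + 3.248q = 125.018 - 3.834q → q* = 14.7501.
The welfare-loss triangle has base |q_m − q*| and height MEC(q_m) (the vertical gap between SMC and demand is zero at q* and MEC at q_m).
DWL = ½ × 0.7914 × 5.6050 = 2.2179.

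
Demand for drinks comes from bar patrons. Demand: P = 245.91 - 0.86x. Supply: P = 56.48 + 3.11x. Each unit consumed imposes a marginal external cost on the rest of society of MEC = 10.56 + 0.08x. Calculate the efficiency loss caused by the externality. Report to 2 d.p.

DWL = 25.52

Market equilibrium (private): 56.48 + 3.11x = 245.91 - 0.86x → x_m = 47.7154.
Social marginal benefit = demand − MEC = 235.35 - 0.94x.
Set SMB = MC: 235.35 - 0.94x = 56.48 + 3.11x → x* = 44.1654.
The loss is the area between SMB and MC from x* to x_m; with linear curves that's a triangle of height MEC(x_m).
DWL = ½ × 3.5500 × 14.3772 = 25.5195.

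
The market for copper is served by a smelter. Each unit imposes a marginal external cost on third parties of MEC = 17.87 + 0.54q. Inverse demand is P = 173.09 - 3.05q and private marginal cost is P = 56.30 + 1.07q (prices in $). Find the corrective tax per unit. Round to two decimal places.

Social marginal cost = private MC + MEC = 74.17 + 1.61q.
Set SMC = demand: 74.17 + 1.61q = 173.09 - 3.05q → q* = 21.2275.
The Pigouvian tax equals MEC at q*: 17.87 + 0.54×21.2275 = 29.3329.

tax = $29.33 per unit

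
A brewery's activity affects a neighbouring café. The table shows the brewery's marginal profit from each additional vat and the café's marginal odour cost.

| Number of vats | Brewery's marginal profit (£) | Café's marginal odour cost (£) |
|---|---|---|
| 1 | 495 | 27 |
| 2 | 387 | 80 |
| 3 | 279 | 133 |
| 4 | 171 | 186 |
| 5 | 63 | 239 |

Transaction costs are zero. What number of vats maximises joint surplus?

Bargaining reaches the level where marginal profit last exceeds marginal odour cost.
That holds through level 3 (279 ≥ 133) but not at 4 (171 < 186).

3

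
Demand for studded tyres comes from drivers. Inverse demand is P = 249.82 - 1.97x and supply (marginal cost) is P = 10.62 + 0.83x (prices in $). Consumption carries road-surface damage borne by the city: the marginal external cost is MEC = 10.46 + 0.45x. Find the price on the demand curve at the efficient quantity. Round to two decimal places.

P = $111.17

Social marginal benefit = demand − MEC = 239.36 - 2.42x.
Set SMB = MC: 239.36 - 2.42x = 10.62 + 0.83x → x* = 70.3815.
Consumer price on the demand curve at x*: 249.82 − 1.97×70.3815 = 111.1684.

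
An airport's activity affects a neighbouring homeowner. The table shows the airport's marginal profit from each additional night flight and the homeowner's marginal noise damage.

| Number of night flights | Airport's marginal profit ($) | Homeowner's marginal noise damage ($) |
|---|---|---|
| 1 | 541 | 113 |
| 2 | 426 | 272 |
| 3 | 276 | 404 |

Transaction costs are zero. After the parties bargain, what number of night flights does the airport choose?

2

Bargaining reaches the level where marginal profit last exceeds marginal noise damage.
That holds through level 2 (426 ≥ 272) but not at 3 (276 < 404).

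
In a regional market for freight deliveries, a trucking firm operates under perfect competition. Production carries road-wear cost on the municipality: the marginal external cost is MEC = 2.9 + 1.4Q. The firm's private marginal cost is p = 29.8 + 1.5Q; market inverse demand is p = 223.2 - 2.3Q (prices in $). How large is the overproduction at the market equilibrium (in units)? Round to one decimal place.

Market equilibrium (private): 29.8 + 1.5Q = 223.2 - 2.3Q → Q_m = 50.8947.
Social marginal cost = private MC + MEC = 32.7 + 2.9Q.
Set SMC = demand: 32.7 + 2.9Q = 223.2 - 2.3Q → Q* = 36.6346.
Gap = |50.8947 − 36.6346| = 14.2601.

14.3 units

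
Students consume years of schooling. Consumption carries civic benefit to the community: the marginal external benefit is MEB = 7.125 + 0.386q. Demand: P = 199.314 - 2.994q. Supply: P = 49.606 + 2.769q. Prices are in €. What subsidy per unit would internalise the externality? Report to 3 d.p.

subsidy = €18.384 per unit

Social marginal benefit = demand + MEB = 206.439 - 2.608q.
Set SMB = MC: 206.439 - 2.608q = 49.606 + 2.769q → q* = 29.1674.
The Pigouvian subsidy equals MEB at q*: 7.125 + 0.386×29.1674 = 18.3836.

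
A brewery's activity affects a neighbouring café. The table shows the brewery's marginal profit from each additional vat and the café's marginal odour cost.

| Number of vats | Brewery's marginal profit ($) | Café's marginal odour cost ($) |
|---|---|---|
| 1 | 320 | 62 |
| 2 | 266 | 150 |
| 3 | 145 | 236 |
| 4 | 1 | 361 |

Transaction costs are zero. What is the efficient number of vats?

2

Bargaining reaches the level where marginal profit last exceeds marginal odour cost.
That holds through level 2 (266 ≥ 150) but not at 3 (145 < 236).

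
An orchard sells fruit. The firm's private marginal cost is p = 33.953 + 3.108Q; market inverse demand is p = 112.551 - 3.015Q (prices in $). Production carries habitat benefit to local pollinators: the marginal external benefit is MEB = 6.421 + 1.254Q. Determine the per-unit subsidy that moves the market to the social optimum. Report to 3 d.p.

Social marginal cost = private MC − MEB = 27.532 + 1.854Q.
Set SMC = demand: 27.532 + 1.854Q = 112.551 - 3.015Q → Q* = 17.4613.
The Pigouvian subsidy equals MEB at Q*: 6.421 + 1.254×17.4613 = 28.3175.

subsidy = $28.317 per unit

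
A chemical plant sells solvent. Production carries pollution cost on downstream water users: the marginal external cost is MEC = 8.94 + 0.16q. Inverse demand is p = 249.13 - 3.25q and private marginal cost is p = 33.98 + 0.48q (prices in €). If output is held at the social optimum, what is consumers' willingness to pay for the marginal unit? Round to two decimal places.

Social marginal cost = private MC + MEC = 42.92 + 0.64q.
Set SMC = demand: 42.92 + 0.64q = 249.13 - 3.25q → q* = 53.0103.
Consumer price on the demand curve at q*: 249.13 − 3.25×53.0103 = 76.8465.

P = €76.85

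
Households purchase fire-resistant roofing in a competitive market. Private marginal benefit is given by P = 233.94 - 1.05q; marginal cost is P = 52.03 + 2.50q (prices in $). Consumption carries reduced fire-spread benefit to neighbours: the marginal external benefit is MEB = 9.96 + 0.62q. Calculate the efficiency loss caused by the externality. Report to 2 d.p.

DWL = $297.17

Market equilibrium (private): 52.03 + 2.50q = 233.94 - 1.05q → q_m = 51.2423.
Social marginal benefit = demand + MEB = 243.90 - 0.43q.
Set SMB = MC: 243.90 - 0.43q = 52.03 + 2.50q → q* = 65.4846.
The loss is the area between SMB and MC from q* to q_m; with linear curves that's a triangle of height MEB(q_m).
DWL = ½ × 14.2423 × 41.7302 = 297.1670.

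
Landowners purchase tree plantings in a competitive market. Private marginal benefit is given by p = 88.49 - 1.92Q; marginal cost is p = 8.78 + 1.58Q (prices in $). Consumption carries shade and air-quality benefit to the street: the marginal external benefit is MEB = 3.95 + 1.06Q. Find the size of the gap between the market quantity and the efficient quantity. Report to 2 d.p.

Market equilibrium (private): 8.78 + 1.58Q = 88.49 - 1.92Q → Q_m = 22.7743.
Social marginal benefit = demand + MEB = 92.44 - 0.86Q.
Set SMB = MC: 92.44 - 0.86Q = 8.78 + 1.58Q → Q* = 34.2869.
Gap = |22.7743 − 34.2869| = 11.5126.

11.51 units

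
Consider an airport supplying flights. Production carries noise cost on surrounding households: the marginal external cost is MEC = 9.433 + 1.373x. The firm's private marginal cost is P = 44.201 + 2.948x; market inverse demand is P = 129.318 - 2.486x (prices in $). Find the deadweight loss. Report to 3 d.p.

Market equilibrium (private): 44.201 + 2.948x = 129.318 - 2.486x → x_m = 15.6638.
Social marginal cost = private MC + MEC = 53.634 + 4.321x.
Set SMC = demand: 53.634 + 4.321x = 129.318 - 2.486x → x* = 11.1186.
The loss is the area between SMC and demand from x* to x_m; with linear curves that's a triangle of height MEC(x_m).
DWL = ½ × 4.5452 × 30.9394 = 70.3129.

DWL = $70.313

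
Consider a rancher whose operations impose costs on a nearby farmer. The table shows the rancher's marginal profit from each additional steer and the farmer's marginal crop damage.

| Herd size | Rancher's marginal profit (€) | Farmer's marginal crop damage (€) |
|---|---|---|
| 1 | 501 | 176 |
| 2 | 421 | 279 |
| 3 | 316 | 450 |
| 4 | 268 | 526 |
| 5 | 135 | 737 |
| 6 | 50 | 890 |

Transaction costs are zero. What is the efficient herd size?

Bargaining reaches the level where marginal profit last exceeds marginal crop damage.
That holds through level 2 (421 ≥ 279) but not at 3 (316 < 450).

2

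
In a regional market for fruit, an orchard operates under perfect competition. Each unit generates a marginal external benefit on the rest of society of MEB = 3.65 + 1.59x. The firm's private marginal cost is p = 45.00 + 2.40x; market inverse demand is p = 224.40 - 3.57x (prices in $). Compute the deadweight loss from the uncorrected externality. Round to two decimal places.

Market equilibrium (private): 45.00 + 2.40x = 224.40 - 3.57x → x_m = 30.0503.
Social marginal cost = private MC − MEB = 41.35 + 0.81x.
Set SMC = demand: 41.35 + 0.81x = 224.40 - 3.57x → x* = 41.7922.
Height of the DWL triangle at x_m is demand(x_m) − SMC(x_m) = MEB(x_m) = 51.4299.
DWL = ½ × 11.7419 × 51.4299 = 301.9424.

DWL = $301.94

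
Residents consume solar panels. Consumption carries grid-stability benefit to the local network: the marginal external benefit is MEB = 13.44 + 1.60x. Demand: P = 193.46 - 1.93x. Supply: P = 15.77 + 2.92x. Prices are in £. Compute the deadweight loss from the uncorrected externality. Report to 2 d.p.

DWL = £798.85

Market equilibrium (private): 15.77 + 2.92x = 193.46 - 1.93x → x_m = 36.6371.
Social marginal benefit = demand + MEB = 206.90 - 0.33x.
Set SMB = MC: 206.90 - 0.33x = 15.77 + 2.92x → x* = 58.8092.
Height of the DWL triangle at x_m is SMB(x_m) − MC(x_m) = MEB(x_m) = 72.0594.
DWL = ½ × 22.1721 × 72.0594 = 798.8541.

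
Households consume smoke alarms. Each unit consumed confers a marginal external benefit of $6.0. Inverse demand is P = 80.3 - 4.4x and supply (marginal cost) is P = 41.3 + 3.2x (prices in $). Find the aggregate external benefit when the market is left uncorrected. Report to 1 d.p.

$30.8

Market equilibrium (private): 41.3 + 3.2x = 80.3 - 4.4x → x_m = 5.1316.
Total external benefit = MEB × x_m = 6.0 × 5.1316 = 30.7896.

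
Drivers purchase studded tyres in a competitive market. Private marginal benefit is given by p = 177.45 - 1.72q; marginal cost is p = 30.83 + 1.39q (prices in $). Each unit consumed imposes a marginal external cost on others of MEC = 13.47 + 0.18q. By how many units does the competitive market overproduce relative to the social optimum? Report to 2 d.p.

Market equilibrium (private): 30.83 + 1.39q = 177.45 - 1.72q → q_m = 47.1447.
Social marginal benefit = demand − MEC = 163.98 - 1.90q.
Set SMB = MC: 163.98 - 1.90q = 30.83 + 1.39q → q* = 40.4711.
Gap = |47.1447 − 40.4711| = 6.6736.

6.67 units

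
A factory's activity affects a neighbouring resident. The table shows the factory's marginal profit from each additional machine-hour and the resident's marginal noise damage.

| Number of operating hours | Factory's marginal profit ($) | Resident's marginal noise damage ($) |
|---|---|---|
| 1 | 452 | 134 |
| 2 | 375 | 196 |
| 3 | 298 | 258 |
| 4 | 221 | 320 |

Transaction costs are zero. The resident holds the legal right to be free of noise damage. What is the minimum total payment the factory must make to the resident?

$588

Efficient level: marginal profit ≥ marginal noise damage through level 3, so k* = 3.
With the resident holding the right, the factory must at least compensate total damage at k*: 134 + 196 + 258 = 588.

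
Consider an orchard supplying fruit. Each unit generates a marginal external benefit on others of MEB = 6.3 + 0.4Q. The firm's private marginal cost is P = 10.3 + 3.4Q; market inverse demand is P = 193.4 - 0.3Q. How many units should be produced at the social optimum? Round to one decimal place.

Q* = 57.4

Social marginal cost = private MC − MEB = 4.0 + 3.0Q.
Set SMC = demand: 4.0 + 3.0Q = 193.4 - 0.3Q → Q* = 57.3939.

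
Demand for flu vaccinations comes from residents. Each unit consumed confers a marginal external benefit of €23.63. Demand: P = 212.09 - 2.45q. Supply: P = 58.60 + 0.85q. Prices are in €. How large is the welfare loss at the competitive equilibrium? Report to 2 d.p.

DWL = €84.60

Market equilibrium (private): 58.60 + 0.85q = 212.09 - 2.45q → q_m = 46.5121.
Social marginal benefit = demand + MEB = 235.72 - 2.45q.
Set SMB = MC: 235.72 - 2.45q = 58.60 + 0.85q → q* = 53.6727.
The welfare-loss triangle has base |q_m − q*| and height MEB(q_m) (the vertical gap between SMB and MC is zero at q* and MEB at q_m).
DWL = ½ × 7.1606 × 23.6300 = 84.6025.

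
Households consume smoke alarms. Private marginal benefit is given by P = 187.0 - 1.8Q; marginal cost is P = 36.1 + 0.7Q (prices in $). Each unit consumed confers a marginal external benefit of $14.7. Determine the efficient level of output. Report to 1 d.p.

Social marginal benefit = demand + MEB = 201.7 - 1.8Q.
Set SMB = MC: 201.7 - 1.8Q = 36.1 + 0.7Q → Q* = 66.2400.

Q* = 66.2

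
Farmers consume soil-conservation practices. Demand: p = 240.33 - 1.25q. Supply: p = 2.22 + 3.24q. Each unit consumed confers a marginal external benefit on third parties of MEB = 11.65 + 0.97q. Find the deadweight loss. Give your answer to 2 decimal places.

Market equilibrium (private): 2.22 + 3.24q = 240.33 - 1.25q → q_m = 53.0312.
Social marginal benefit = demand + MEB = 251.98 - 0.28q.
Set SMB = MC: 251.98 - 0.28q = 2.22 + 3.24q → q* = 70.9545.
The loss is the area between SMB and MC from q* to q_m; with linear curves that's a triangle of height MEB(q_m).
DWL = ½ × 17.9233 × 63.0902 = 565.3923.

DWL = 565.39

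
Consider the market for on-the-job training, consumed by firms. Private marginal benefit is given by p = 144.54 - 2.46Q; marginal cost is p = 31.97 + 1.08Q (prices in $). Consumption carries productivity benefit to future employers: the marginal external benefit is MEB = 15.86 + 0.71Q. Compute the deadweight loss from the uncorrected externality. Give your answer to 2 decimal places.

DWL = $261.03

Market equilibrium (private): 31.97 + 1.08Q = 144.54 - 2.46Q → Q_m = 31.7994.
Social marginal benefit = demand + MEB = 160.40 - 1.75Q.
Set SMB = MC: 160.40 - 1.75Q = 31.97 + 1.08Q → Q* = 45.3816.
The loss is the area between SMB and MC from Q* to Q_m; with linear curves that's a triangle of height MEB(Q_m).
DWL = ½ × 13.5822 × 38.4376 = 261.0336.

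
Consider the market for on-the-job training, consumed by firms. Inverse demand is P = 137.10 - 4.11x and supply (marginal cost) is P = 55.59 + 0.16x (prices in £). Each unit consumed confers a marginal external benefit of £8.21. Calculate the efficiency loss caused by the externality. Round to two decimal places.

Market equilibrium (private): 55.59 + 0.16x = 137.10 - 4.11x → x_m = 19.0890.
Social marginal benefit = demand + MEB = 145.31 - 4.11x.
Set SMB = MC: 145.31 - 4.11x = 55.59 + 0.16x → x* = 21.0117.
The loss is the area between SMB and MC from x* to x_m; with linear curves that's a triangle of height MEB(x_m).
DWL = ½ × 1.9227 × 8.2100 = 7.8927.

DWL = £7.89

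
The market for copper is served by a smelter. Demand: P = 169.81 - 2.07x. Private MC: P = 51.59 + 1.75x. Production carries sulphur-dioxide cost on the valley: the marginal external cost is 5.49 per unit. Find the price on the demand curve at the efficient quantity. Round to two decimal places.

P = 108.72

Social marginal cost = private MC + MEC = 57.08 + 1.75x.
Set SMC = demand: 57.08 + 1.75x = 169.81 - 2.07x → x* = 29.5105.
Consumer price on the demand curve at x*: 169.81 − 2.07×29.5105 = 108.7233.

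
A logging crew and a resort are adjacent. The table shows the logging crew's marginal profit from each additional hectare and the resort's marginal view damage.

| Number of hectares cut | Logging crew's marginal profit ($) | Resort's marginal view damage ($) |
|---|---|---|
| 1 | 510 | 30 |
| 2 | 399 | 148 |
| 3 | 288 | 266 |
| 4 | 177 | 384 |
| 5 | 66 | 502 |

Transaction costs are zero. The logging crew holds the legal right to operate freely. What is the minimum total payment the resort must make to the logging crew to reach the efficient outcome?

Left alone the logging crew would choose level 5 (marginal profit stays positive).
Efficient level: k* = 3 (marginal profit ≥ marginal view damage through 3).
The resort must at least cover the logging crew's forgone profit from cutting 5→3: 177 + 66 = 243.

$243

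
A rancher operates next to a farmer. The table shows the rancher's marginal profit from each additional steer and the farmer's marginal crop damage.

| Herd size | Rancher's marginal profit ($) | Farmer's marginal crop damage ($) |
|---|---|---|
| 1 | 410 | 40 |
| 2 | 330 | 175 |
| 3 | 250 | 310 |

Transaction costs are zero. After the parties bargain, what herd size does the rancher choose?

2

Bargaining reaches the level where marginal profit last exceeds marginal crop damage.
That holds through level 2 (330 ≥ 175) but not at 3 (250 < 310).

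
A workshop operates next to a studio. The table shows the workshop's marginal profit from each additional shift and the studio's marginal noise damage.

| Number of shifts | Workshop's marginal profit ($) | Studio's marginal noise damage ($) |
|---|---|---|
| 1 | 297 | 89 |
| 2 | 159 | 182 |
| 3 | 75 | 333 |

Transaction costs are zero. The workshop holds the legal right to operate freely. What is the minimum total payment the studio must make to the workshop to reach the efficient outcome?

$234

Left alone the workshop would choose level 3 (marginal profit stays positive).
Efficient level: k* = 1 (marginal profit ≥ marginal noise damage through 1).
The studio must at least cover the workshop's forgone profit from cutting 3→1: 159 + 75 = 234.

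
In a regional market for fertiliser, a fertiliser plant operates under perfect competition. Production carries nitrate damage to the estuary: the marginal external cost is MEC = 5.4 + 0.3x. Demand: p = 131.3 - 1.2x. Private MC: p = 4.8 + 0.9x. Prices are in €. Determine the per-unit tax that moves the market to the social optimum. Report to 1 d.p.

tax = €20.5 per unit

Social marginal cost = private MC + MEC = 10.2 + 1.2x.
Set SMC = demand: 10.2 + 1.2x = 131.3 - 1.2x → x* = 50.4583.
The Pigouvian tax equals MEC at x*: 5.4 + 0.3×50.4583 = 20.5375.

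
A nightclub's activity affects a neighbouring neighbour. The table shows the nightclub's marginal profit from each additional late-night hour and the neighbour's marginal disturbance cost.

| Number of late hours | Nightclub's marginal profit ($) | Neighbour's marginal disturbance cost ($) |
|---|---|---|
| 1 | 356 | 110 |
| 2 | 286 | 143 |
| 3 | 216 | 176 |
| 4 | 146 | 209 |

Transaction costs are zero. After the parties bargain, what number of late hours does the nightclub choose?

3

Bargaining reaches the level where marginal profit last exceeds marginal disturbance cost.
That holds through level 3 (216 ≥ 176) but not at 4 (146 < 209).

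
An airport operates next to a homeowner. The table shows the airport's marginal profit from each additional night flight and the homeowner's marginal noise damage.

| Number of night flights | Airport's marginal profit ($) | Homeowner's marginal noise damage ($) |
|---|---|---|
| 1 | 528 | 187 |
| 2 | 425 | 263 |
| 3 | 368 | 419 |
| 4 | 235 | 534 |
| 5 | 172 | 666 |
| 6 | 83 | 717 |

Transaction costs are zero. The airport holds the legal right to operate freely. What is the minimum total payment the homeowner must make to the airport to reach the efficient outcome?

$858

Left alone the airport would choose level 6 (marginal profit stays positive).
Efficient level: k* = 2 (marginal profit ≥ marginal noise damage through 2).
The homeowner must at least cover the airport's forgone profit from cutting 6→2: 368 + 235 + 172 + 83 = 858.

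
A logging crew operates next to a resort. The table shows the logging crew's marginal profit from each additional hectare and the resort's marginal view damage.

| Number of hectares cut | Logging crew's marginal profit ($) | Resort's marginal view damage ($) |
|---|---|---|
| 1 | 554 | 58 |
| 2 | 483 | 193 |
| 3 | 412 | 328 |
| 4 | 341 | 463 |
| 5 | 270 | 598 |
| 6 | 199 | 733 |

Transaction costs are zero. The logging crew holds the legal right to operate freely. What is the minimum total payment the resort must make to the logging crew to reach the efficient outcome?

$810

Left alone the logging crew would choose level 6 (marginal profit stays positive).
Efficient level: k* = 3 (marginal profit ≥ marginal view damage through 3).
The resort must at least cover the logging crew's forgone profit from cutting 6→3: 341 + 270 + 199 = 810.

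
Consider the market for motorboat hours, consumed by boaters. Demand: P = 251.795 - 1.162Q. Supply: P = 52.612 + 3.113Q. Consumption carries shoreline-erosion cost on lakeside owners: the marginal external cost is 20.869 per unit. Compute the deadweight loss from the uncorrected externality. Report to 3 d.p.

DWL = 50.937

Market equilibrium (private): 52.612 + 3.113Q = 251.795 - 1.162Q → Q_m = 46.5925.
Social marginal benefit = demand − MEC = 230.926 - 1.162Q.
Set SMB = MC: 230.926 - 1.162Q = 52.612 + 3.113Q → Q* = 41.7109.
The loss is the area between SMB and MC from Q* to Q_m; with linear curves that's a triangle of height MEC(Q_m).
DWL = ½ × 4.8816 × 20.8690 = 50.9371.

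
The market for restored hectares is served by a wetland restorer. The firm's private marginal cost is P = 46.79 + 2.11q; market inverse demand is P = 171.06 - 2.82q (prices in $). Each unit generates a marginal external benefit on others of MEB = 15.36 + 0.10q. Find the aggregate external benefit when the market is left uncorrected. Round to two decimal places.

$418.95

Market equilibrium (private): 46.79 + 2.11q = 171.06 - 2.82q → q_m = 25.2069.
Total external benefit = ∫₀^{q_m} (15.36 + 0.10q) dq = 15.36×25.2069 + ½×0.10×25.2069² = 418.9474.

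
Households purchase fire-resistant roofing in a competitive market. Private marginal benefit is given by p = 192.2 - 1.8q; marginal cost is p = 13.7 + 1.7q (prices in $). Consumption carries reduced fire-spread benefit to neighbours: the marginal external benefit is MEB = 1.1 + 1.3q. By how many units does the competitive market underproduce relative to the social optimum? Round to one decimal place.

Market equilibrium (private): 13.7 + 1.7q = 192.2 - 1.8q → q_m = 51.0000.
Social marginal benefit = demand + MEB = 193.3 - 0.5q.
Set SMB = MC: 193.3 - 0.5q = 13.7 + 1.7q → q* = 81.6364.
Gap = |51.0000 − 81.6364| = 30.6364.

30.6 units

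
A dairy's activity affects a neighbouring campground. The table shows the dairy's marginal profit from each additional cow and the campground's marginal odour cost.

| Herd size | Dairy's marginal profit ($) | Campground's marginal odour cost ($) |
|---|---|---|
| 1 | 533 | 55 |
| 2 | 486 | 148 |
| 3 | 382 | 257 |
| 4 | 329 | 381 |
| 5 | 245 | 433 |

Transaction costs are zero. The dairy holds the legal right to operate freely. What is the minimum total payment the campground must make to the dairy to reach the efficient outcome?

Left alone the dairy would choose level 5 (marginal profit stays positive).
Efficient level: k* = 3 (marginal profit ≥ marginal odour cost through 3).
The campground must at least cover the dairy's forgone profit from cutting 5→3: 329 + 245 = 574.

$574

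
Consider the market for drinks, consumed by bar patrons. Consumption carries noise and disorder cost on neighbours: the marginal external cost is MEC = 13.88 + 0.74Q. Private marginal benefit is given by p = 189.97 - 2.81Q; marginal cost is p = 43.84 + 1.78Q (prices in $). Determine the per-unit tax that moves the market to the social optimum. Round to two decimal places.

Social marginal benefit = demand − MEC = 176.09 - 3.55Q.
Set SMB = MC: 176.09 - 3.55Q = 43.84 + 1.78Q → Q* = 24.8124.
The Pigouvian tax equals MEC at Q*: 13.88 + 0.74×24.8124 = 32.2412.

tax = $32.24 per unit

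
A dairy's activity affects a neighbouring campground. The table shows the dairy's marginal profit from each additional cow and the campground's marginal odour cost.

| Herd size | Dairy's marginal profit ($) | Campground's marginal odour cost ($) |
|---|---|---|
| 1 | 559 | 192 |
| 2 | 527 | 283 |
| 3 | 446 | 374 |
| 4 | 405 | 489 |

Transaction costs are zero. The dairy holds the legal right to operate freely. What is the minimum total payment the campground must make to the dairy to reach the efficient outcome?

Left alone the dairy would choose level 4 (marginal profit stays positive).
Efficient level: k* = 3 (marginal profit ≥ marginal odour cost through 3).
The campground must at least cover the dairy's forgone profit from cutting 4→3: 405 = 405.

$405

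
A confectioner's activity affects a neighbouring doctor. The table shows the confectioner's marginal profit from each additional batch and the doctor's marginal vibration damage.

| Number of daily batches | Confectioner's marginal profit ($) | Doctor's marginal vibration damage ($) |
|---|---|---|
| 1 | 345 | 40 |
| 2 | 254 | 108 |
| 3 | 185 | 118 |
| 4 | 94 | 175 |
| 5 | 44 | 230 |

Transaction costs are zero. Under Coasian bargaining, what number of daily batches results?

Bargaining reaches the level where marginal profit last exceeds marginal vibration damage.
That holds through level 3 (185 ≥ 118) but not at 4 (94 < 175).

3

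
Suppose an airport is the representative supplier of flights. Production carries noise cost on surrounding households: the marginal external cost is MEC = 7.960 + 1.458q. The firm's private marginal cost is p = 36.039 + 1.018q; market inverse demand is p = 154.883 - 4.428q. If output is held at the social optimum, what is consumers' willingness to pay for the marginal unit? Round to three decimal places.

P = 83.766

Social marginal cost = private MC + MEC = 43.999 + 2.476q.
Set SMC = demand: 43.999 + 2.476q = 154.883 - 4.428q → q* = 16.0608.
Consumer price on the demand curve at q*: 154.883 − 4.428×16.0608 = 83.7658.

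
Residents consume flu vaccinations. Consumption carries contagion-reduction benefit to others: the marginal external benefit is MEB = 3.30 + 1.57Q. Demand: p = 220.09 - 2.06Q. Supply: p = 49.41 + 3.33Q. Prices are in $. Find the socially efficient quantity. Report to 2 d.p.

Q* = 45.54

Social marginal benefit = demand + MEB = 223.39 - 0.49Q.
Set SMB = MC: 223.39 - 0.49Q = 49.41 + 3.33Q → Q* = 45.5445.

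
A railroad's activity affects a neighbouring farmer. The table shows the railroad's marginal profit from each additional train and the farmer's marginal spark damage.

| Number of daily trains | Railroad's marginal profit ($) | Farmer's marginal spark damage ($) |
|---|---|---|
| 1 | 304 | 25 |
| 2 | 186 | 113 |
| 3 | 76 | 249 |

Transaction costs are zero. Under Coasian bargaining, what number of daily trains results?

2

Bargaining reaches the level where marginal profit last exceeds marginal spark damage.
That holds through level 2 (186 ≥ 113) but not at 3 (76 < 249).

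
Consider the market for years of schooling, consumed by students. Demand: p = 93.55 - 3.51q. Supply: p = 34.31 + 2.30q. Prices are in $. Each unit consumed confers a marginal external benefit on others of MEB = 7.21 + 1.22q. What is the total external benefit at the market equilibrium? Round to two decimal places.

Market equilibrium (private): 34.31 + 2.30q = 93.55 - 3.51q → q_m = 10.1962.
Total external benefit = ∫₀^{q_m} (7.21 + 1.22q) dq = 7.21×10.1962 + ½×1.22×10.1962² = 136.9317.

$136.93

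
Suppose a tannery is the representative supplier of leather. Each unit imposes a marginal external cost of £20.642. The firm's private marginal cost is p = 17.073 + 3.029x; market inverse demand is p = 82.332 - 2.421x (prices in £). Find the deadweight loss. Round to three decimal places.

Market equilibrium (private): 17.073 + 3.029x = 82.332 - 2.421x → x_m = 11.9741.
Social marginal cost = private MC + MEC = 37.715 + 3.029x.
Set SMC = demand: 37.715 + 3.029x = 82.332 - 2.421x → x* = 8.1866.
Height of the DWL triangle at x_m is SMC(x_m) − demand(x_m) = MEC(x_m) = 20.6420.
DWL = ½ × 3.7875 × 20.6420 = 39.0908.

DWL = £39.091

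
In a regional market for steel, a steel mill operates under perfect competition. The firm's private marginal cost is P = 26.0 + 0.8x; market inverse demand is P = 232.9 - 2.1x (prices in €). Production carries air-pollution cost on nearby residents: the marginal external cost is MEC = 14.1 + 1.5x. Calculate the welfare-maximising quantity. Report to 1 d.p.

Social marginal cost = private MC + MEC = 40.1 + 2.3x.
Set SMC = demand: 40.1 + 2.3x = 232.9 - 2.1x → x* = 43.8182.

x* = 43.8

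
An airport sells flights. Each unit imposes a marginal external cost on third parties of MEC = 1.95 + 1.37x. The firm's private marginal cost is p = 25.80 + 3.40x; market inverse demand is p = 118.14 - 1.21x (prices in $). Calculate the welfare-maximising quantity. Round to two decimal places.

x* = 15.12

Social marginal cost = private MC + MEC = 27.75 + 4.77x.
Set SMC = demand: 27.75 + 4.77x = 118.14 - 1.21x → x* = 15.1154.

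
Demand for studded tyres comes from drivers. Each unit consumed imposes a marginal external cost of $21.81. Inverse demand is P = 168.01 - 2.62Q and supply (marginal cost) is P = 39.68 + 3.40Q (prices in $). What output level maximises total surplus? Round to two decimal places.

Q* = 17.69

Social marginal benefit = demand − MEC = 146.20 - 2.62Q.
Set SMB = MC: 146.20 - 2.62Q = 39.68 + 3.40Q → Q* = 17.6944.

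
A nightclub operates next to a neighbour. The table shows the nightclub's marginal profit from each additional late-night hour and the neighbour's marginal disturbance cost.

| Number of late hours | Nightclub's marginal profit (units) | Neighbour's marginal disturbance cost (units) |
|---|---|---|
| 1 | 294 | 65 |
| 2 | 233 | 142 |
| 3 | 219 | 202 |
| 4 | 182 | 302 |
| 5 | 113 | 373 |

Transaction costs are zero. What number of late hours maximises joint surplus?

Bargaining reaches the level where marginal profit last exceeds marginal disturbance cost.
That holds through level 3 (219 ≥ 202) but not at 4 (182 < 302).

3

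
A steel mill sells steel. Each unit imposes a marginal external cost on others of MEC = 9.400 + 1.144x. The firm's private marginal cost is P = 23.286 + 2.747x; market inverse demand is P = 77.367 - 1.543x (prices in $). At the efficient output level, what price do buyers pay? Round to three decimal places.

Social marginal cost = private MC + MEC = 32.686 + 3.891x.
Set SMC = demand: 32.686 + 3.891x = 77.367 - 1.543x → x* = 8.2225.
Consumer price on the demand curve at x*: 77.367 − 1.543×8.2225 = 64.6797.

P = $64.680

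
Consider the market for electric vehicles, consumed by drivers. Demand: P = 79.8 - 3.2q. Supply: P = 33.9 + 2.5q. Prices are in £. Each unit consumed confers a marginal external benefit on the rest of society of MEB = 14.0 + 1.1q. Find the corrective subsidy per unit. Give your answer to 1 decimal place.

Social marginal benefit = demand + MEB = 93.8 - 2.1q.
Set SMB = MC: 93.8 - 2.1q = 33.9 + 2.5q → q* = 13.0217.
The Pigouvian subsidy equals MEB at q*: 14.0 + 1.1×13.0217 = 28.3239.

subsidy = £28.3 per unit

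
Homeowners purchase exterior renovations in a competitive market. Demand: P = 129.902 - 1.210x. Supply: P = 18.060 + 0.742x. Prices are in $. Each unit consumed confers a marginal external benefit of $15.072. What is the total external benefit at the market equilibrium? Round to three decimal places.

$863.567

Market equilibrium (private): 18.060 + 0.742x = 129.902 - 1.210x → x_m = 57.2961.
Total external benefit = MEB × x_m = 15.072 × 57.2961 = 863.5668.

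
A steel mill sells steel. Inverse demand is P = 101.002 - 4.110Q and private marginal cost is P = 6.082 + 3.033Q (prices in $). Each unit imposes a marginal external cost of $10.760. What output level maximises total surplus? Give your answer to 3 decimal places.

Social marginal cost = private MC + MEC = 16.842 + 3.033Q.
Set SMC = demand: 16.842 + 3.033Q = 101.002 - 4.110Q → Q* = 11.7822.

Q* = 11.782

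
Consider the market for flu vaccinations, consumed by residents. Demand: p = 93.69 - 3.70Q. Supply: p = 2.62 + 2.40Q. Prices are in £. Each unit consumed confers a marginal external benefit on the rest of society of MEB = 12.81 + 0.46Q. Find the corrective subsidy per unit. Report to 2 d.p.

subsidy = £21.28 per unit

Social marginal benefit = demand + MEB = 106.50 - 3.24Q.
Set SMB = MC: 106.50 - 3.24Q = 2.62 + 2.40Q → Q* = 18.4184.
The Pigouvian subsidy equals MEB at Q*: 12.81 + 0.46×18.4184 = 21.2825.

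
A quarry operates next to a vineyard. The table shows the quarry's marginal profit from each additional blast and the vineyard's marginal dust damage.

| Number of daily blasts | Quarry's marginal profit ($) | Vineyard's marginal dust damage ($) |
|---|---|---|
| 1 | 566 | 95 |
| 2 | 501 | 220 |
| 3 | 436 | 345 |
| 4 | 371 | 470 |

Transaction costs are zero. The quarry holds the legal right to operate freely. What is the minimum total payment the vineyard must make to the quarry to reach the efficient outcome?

$371

Left alone the quarry would choose level 4 (marginal profit stays positive).
Efficient level: k* = 3 (marginal profit ≥ marginal dust damage through 3).
The vineyard must at least cover the quarry's forgone profit from cutting 4→3: 371 = 371.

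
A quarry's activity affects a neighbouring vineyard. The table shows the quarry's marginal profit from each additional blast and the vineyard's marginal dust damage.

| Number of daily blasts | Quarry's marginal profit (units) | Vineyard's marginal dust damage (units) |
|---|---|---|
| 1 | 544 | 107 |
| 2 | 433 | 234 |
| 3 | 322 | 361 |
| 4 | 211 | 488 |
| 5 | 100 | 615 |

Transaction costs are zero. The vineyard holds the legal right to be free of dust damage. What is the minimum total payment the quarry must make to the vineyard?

341

Efficient level: marginal profit ≥ marginal dust damage through level 2, so k* = 2.
With the vineyard holding the right, the quarry must at least compensate total damage at k*: 107 + 234 = 341.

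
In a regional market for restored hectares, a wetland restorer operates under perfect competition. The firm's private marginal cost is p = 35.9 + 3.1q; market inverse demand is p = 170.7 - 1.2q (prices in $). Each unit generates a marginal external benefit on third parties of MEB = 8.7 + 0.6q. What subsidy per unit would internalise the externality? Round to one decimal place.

subsidy = $32.0 per unit

Social marginal cost = private MC − MEB = 27.2 + 2.5q.
Set SMC = demand: 27.2 + 2.5q = 170.7 - 1.2q → q* = 38.7838.
The Pigouvian subsidy equals MEB at q*: 8.7 + 0.6×38.7838 = 31.9703.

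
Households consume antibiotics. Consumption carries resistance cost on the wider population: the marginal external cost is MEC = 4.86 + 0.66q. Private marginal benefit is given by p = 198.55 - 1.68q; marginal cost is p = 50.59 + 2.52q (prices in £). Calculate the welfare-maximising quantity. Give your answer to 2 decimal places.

q* = 29.44

Social marginal benefit = demand − MEC = 193.69 - 2.34q.
Set SMB = MC: 193.69 - 2.34q = 50.59 + 2.52q → q* = 29.4444.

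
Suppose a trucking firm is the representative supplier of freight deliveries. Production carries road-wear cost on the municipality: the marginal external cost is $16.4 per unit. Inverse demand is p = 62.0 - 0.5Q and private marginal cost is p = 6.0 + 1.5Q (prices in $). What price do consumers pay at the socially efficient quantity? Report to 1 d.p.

P = $52.1

Social marginal cost = private MC + MEC = 22.4 + 1.5Q.
Set SMC = demand: 22.4 + 1.5Q = 62.0 - 0.5Q → Q* = 19.8000.
Consumer price on the demand curve at Q*: 62.0 − 0.5×19.8000 = 52.1000.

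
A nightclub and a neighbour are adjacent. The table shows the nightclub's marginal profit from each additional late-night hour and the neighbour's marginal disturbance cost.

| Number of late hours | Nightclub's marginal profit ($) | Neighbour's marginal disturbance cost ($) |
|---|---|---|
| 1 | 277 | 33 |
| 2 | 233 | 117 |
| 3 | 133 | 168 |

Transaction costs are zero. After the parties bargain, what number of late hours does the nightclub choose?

Bargaining reaches the level where marginal profit last exceeds marginal disturbance cost.
That holds through level 2 (233 ≥ 117) but not at 3 (133 < 168).

2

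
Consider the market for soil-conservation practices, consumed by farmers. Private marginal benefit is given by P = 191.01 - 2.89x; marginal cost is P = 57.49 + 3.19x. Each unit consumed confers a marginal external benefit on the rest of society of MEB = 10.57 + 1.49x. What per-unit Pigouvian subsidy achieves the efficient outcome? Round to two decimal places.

subsidy = 57.34 per unit

Social marginal benefit = demand + MEB = 201.58 - 1.40x.
Set SMB = MC: 201.58 - 1.40x = 57.49 + 3.19x → x* = 31.3922.
The Pigouvian subsidy equals MEB at x*: 10.57 + 1.49×31.3922 = 57.3444.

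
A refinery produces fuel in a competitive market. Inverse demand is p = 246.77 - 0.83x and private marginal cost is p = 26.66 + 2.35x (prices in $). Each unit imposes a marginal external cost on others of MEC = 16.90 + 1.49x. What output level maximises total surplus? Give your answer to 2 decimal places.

x* = 43.51

Social marginal cost = private MC + MEC = 43.56 + 3.84x.
Set SMC = demand: 43.56 + 3.84x = 246.77 - 0.83x → x* = 43.5139.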